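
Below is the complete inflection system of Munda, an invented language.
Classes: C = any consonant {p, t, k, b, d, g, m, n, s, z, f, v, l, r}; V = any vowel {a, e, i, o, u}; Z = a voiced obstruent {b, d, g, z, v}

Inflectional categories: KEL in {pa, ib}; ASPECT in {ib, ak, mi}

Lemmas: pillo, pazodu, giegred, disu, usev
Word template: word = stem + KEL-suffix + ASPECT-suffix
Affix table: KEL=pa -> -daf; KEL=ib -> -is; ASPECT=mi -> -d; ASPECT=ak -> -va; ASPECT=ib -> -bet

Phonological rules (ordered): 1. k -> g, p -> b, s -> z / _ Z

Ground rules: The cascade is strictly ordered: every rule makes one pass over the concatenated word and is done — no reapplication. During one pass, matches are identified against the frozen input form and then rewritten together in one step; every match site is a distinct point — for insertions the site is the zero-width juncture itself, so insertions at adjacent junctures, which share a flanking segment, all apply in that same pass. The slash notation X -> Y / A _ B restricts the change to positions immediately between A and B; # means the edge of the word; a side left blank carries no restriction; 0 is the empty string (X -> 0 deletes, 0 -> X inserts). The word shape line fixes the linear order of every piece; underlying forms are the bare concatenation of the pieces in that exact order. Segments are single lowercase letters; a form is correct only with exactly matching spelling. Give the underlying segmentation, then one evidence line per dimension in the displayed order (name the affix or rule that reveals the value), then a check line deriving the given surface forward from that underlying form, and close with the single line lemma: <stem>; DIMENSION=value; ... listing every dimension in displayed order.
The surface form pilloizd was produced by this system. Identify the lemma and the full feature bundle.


underlying: pillo-is-d
KEL=ib - signalled by the affix -is
ASPECT=mi - signalled by the affix -d
check: pilloisd -> pilloizd
lemma: pillo; KEL=ib; ASPECT=mi


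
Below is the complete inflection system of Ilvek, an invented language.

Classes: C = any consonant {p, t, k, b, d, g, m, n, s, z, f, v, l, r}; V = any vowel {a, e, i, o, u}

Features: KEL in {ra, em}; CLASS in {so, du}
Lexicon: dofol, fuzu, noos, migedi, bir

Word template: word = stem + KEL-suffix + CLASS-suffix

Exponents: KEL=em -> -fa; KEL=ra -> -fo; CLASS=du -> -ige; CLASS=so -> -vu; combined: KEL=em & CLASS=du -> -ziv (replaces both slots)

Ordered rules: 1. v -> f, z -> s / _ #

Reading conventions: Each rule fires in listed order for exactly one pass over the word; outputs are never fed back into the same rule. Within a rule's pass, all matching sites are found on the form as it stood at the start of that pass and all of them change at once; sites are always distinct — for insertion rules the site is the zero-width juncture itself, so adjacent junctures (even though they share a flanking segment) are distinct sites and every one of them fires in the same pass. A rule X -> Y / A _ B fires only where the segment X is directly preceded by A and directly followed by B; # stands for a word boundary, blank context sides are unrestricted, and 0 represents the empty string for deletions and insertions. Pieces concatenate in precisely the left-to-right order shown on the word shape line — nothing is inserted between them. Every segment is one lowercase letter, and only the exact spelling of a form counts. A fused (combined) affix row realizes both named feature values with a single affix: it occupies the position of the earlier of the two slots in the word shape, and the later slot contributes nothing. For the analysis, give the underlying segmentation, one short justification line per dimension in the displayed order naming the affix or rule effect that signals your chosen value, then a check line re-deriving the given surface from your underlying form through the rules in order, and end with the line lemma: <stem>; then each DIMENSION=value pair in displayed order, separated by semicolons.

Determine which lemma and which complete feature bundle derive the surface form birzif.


underlying: bir-ziv
KEL=em - signalled by the combined affix row
CLASS=du - signalled by the combined affix row
check: birziv -> birzif
lemma: bir; KEL=em; CLASS=du


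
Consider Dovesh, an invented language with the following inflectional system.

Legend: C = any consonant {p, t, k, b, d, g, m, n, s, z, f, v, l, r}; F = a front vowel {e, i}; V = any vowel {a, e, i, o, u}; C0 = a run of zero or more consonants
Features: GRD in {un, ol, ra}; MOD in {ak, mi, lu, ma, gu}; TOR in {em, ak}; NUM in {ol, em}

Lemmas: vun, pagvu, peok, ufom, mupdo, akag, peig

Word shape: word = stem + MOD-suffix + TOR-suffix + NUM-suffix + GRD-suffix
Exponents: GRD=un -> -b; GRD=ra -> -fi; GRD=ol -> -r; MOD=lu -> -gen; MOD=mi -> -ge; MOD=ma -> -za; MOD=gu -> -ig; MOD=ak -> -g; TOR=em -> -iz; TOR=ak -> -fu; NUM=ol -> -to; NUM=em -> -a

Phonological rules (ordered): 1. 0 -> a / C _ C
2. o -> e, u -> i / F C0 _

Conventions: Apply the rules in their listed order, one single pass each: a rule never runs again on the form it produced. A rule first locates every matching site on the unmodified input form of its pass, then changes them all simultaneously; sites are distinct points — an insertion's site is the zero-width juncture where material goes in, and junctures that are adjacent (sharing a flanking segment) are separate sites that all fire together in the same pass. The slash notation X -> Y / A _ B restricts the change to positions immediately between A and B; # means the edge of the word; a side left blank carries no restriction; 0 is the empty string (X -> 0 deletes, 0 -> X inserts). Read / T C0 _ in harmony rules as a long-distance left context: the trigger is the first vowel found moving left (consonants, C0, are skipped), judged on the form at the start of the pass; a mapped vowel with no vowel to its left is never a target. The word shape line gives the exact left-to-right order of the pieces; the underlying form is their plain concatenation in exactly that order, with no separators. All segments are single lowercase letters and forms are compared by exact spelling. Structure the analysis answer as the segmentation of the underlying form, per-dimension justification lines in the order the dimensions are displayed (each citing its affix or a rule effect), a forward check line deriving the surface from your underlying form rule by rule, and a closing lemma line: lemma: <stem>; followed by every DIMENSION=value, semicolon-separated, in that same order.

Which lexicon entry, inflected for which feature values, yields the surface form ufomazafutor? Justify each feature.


underlying: ufom-za-fu-to-r
GRD=ol - signalled by the affix -r
MOD=ma - signalled by the affix -za
TOR=ak - signalled by the affix -fu
NUM=ol - signalled by the affix -to
check: ufomzafutor -> ufomazafutor -> ufomazafutor
lemma: ufom; GRD=ol; MOD=ma; TOR=ak; NUM=ol


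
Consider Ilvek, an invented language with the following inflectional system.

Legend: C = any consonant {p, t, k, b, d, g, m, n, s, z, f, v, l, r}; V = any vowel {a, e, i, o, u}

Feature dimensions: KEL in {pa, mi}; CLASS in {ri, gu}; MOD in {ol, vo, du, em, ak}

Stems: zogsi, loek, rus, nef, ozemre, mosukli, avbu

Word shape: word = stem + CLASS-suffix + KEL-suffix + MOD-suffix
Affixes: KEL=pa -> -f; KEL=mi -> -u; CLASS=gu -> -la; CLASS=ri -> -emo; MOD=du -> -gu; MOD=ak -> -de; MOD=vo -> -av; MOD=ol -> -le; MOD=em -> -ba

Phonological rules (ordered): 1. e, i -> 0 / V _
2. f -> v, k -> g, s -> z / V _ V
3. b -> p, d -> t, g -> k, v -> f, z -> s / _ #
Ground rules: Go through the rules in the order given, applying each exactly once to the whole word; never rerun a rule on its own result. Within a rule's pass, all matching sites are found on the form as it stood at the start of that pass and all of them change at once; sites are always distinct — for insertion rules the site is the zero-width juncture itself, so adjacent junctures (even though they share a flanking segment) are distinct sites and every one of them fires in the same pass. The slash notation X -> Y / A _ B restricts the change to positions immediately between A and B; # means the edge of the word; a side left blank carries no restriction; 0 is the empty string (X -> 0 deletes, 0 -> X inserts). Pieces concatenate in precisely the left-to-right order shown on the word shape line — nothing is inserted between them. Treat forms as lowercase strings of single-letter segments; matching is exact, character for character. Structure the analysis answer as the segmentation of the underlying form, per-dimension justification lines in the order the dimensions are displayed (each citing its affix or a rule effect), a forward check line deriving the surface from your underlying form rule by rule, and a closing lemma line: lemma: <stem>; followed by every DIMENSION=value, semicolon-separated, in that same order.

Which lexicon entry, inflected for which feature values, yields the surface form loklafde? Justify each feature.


underlying: loek-la-f-de
KEL=pa - signalled by the affix -f
CLASS=gu - signalled by the affix -la
MOD=ak - signalled by the affix -de
check: loeklafde -> loklafde -> loklafde -> loklafde
lemma: loek; KEL=pa; CLASS=gu; MOD=ak


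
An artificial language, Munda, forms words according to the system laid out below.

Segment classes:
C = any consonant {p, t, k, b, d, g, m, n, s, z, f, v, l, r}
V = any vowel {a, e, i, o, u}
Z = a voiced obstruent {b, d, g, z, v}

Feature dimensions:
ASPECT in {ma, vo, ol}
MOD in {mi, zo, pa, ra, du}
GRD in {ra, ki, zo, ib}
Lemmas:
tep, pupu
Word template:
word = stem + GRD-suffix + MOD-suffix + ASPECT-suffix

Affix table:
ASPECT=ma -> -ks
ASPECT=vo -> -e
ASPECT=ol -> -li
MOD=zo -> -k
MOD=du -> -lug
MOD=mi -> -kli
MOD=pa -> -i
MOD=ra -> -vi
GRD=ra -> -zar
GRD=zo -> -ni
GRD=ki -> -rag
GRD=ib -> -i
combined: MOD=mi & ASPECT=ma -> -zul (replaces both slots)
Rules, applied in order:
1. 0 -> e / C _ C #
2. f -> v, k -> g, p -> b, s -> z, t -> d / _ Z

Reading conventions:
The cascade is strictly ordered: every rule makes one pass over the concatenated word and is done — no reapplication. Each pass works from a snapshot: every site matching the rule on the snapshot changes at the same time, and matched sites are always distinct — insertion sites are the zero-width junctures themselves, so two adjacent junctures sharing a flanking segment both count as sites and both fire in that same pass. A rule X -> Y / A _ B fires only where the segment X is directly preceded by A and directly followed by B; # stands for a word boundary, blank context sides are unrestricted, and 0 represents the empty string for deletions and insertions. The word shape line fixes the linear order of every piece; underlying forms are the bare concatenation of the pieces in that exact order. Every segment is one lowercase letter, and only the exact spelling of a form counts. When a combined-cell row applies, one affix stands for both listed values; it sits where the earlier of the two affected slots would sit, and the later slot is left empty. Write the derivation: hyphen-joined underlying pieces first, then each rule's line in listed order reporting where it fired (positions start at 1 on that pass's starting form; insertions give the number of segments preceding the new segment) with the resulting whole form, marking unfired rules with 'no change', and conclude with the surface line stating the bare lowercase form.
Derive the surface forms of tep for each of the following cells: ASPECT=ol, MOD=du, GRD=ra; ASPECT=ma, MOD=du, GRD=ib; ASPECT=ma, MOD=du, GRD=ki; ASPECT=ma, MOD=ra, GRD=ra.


cell ASPECT=ol, MOD=du, GRD=ra:
underlying: tep-zar-lug-li
1. 0 -> e / C _ C #: no change
2. f -> v, k -> g, p -> b, s -> z, t -> d / _ Z: fires at position(s) 3: tebzarlugli
surface: tebzarlugli

cell ASPECT=ma, MOD=du, GRD=ib:
underlying: tep-i-lug-ks
1. 0 -> e / C _ C #: inserts after position(s) 8: tepilugkes
2. f -> v, k -> g, p -> b, s -> z, t -> d / _ Z: no change
surface: tepilugkes

cell ASPECT=ma, MOD=du, GRD=ki:
underlying: tep-rag-lug-ks
1. 0 -> e / C _ C #: inserts after position(s) 10: tepraglugkes
2. f -> v, k -> g, p -> b, s -> z, t -> d / _ Z: no change
surface: tepraglugkes

cell ASPECT=ma, MOD=ra, GRD=ra:
underlying: tep-zar-vi-ks
1. 0 -> e / C _ C #: inserts after position(s) 9: tepzarvikes
2. f -> v, k -> g, p -> b, s -> z, t -> d / _ Z: fires at position(s) 3: tebzarvikes
surface: tebzarvikes


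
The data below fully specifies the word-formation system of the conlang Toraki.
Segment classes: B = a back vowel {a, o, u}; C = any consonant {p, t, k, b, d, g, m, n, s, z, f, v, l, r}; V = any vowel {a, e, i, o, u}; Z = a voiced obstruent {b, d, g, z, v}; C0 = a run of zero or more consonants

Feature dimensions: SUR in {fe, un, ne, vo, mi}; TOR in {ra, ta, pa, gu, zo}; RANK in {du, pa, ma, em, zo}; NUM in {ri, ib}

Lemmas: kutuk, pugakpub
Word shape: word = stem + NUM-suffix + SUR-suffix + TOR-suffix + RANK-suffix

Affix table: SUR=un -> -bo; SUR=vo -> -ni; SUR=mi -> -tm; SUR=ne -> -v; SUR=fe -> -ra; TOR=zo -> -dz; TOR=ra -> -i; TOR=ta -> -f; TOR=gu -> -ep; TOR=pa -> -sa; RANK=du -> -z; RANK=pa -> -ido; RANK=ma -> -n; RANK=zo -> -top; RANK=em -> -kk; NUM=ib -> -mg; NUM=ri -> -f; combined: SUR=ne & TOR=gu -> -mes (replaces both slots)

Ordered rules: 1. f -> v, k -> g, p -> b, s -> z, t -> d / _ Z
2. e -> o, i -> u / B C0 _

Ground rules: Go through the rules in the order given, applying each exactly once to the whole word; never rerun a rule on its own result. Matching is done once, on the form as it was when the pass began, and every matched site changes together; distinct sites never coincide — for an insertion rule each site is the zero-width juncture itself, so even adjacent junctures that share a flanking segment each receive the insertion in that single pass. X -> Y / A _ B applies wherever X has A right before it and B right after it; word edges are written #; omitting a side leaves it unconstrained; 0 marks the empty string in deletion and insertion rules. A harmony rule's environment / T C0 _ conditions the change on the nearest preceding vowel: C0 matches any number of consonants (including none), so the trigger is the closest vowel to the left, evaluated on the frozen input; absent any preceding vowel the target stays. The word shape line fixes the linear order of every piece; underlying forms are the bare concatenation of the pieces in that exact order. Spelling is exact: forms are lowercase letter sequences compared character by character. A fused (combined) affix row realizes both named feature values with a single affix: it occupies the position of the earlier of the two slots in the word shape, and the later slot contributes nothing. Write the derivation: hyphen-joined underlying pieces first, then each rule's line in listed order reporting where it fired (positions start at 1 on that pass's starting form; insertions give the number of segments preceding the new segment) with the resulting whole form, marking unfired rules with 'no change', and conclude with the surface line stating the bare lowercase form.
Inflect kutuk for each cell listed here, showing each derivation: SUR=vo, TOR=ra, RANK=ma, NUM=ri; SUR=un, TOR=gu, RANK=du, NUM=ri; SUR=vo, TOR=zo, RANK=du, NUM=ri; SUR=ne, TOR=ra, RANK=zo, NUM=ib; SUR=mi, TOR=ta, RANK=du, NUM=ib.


cell SUR=vo, TOR=ra, RANK=ma, NUM=ri:
underlying: kutuk-f-ni-i-n
1. f -> v, k -> g, p -> b, s -> z, t -> d / _ Z: no change
2. e -> o, i -> u / B C0 _: fires at position(s) 8: kutukfnuin
surface: kutukfnuin

cell SUR=un, TOR=gu, RANK=du, NUM=ri:
underlying: kutuk-f-bo-ep-z
1. f -> v, k -> g, p -> b, s -> z, t -> d / _ Z: fires at position(s) 6, 10: kutukvboebz
2. e -> o, i -> u / B C0 _: fires at position(s) 9: kutukvboobz
surface: kutukvboobz

cell SUR=vo, TOR=zo, RANK=du, NUM=ri:
underlying: kutuk-f-ni-dz-z
1. f -> v, k -> g, p -> b, s -> z, t -> d / _ Z: no change
2. e -> o, i -> u / B C0 _: fires at position(s) 8: kutukfnudzz
surface: kutukfnudzz

cell SUR=ne, TOR=ra, RANK=zo, NUM=ib:
underlying: kutuk-mg-v-i-top
1. f -> v, k -> g, p -> b, s -> z, t -> d / _ Z: no change
2. e -> o, i -> u / B C0 _: fires at position(s) 9: kutukmgvutop
surface: kutukmgvutop

cell SUR=mi, TOR=ta, RANK=du, NUM=ib:
underlying: kutuk-mg-tm-f-z
1. f -> v, k -> g, p -> b, s -> z, t -> d / _ Z: fires at position(s) 10: kutukmgtmvz
2. e -> o, i -> u / B C0 _: no change
surface: kutukmgtmvz


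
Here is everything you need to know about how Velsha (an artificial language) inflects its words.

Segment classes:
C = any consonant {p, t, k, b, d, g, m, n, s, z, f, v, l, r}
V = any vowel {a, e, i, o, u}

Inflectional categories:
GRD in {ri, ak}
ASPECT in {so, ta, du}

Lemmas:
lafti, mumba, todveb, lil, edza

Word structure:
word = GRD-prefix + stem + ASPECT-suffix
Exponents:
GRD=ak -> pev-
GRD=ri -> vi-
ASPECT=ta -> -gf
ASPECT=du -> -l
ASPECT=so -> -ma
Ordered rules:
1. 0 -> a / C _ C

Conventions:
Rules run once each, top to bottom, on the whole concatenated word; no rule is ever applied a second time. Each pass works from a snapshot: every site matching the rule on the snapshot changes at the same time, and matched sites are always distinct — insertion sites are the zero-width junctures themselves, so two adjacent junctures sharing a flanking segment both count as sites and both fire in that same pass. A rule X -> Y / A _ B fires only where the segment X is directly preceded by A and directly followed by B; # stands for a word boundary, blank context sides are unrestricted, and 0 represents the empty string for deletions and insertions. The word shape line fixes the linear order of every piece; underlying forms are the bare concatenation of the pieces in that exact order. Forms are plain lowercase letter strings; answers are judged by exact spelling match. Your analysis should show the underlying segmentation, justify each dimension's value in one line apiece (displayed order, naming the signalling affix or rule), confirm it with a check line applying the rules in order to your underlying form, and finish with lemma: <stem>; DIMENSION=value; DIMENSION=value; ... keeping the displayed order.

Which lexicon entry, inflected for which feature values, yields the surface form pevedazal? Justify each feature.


underlying: pev-edza-l
GRD=ak - signalled by the affix pev-
ASPECT=du - signalled by the affix -l
check: pevedzal -> pevedazal
lemma: edza; GRD=ak; ASPECT=du


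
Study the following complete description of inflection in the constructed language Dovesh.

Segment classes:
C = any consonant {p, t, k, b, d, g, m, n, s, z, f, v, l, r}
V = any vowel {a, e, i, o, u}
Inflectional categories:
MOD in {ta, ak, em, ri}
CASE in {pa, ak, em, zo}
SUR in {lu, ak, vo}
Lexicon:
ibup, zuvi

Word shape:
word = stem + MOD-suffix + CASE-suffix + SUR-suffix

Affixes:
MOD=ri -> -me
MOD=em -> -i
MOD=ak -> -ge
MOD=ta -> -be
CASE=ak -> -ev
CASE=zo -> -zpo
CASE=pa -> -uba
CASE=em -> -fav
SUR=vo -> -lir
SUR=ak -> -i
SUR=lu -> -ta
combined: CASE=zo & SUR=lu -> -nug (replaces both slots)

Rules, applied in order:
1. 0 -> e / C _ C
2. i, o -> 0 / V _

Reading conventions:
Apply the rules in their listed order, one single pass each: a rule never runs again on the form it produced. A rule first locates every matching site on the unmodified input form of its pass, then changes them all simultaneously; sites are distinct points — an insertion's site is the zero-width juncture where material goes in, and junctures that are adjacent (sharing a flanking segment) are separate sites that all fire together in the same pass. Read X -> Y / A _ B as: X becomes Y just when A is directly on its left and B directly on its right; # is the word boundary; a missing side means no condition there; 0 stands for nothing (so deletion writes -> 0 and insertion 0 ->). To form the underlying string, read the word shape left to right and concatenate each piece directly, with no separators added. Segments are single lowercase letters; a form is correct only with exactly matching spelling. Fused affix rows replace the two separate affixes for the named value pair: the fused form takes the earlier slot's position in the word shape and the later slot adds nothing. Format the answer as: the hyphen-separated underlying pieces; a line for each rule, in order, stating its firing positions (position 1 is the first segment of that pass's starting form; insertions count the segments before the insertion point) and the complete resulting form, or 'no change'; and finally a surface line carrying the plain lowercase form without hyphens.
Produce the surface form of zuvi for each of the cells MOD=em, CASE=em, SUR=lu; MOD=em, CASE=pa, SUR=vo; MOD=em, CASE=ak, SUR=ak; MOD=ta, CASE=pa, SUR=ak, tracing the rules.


cell MOD=em, CASE=em, SUR=lu:
underlying: zuvi-i-fav-ta
1. 0 -> e / C _ C: inserts after position(s) 8: zuviifaveta
2. i, o -> 0 / V _: fires at position(s) 5: zuvifaveta
surface: zuvifaveta

cell MOD=em, CASE=pa, SUR=vo:
underlying: zuvi-i-uba-lir
1. 0 -> e / C _ C: no change
2. i, o -> 0 / V _: fires at position(s) 5: zuviubalir
surface: zuviubalir

cell MOD=em, CASE=ak, SUR=ak:
underlying: zuvi-i-ev-i
1. 0 -> e / C _ C: no change
2. i, o -> 0 / V _: fires at position(s) 5: zuvievi
surface: zuvievi

cell MOD=ta, CASE=pa, SUR=ak:
underlying: zuvi-be-uba-i
1. 0 -> e / C _ C: no change
2. i, o -> 0 / V _: fires at position(s) 10: zuvibeuba
surface: zuvibeuba


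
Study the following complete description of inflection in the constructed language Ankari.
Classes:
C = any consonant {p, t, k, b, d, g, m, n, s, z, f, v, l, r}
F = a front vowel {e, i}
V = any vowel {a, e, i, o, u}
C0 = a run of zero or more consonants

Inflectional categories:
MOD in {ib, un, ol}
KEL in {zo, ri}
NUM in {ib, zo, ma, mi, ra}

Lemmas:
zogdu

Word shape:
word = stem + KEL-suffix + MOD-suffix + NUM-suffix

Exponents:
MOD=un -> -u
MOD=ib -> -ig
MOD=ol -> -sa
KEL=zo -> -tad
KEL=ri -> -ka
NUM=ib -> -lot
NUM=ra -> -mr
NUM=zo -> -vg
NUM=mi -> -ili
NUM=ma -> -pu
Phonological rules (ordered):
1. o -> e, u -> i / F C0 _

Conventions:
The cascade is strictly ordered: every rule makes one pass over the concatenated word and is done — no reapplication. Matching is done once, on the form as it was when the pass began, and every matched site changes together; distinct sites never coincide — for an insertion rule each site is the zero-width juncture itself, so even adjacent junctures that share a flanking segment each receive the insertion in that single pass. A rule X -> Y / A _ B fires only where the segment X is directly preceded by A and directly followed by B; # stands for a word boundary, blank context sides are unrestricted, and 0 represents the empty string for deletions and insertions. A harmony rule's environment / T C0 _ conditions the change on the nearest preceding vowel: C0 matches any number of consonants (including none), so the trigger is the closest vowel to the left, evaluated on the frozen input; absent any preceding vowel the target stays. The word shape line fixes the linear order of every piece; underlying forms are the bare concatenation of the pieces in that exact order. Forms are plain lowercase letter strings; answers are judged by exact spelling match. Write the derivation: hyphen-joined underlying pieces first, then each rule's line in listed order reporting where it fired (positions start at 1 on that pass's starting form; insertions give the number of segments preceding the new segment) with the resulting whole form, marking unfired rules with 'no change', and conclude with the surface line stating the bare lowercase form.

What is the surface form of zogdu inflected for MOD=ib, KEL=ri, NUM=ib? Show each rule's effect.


underlying: zogdu-ka-ig-lot
1. o -> e, u -> i / F C0 _: fires at position(s) 11: zogdukaiglet
surface: zogdukaiglet


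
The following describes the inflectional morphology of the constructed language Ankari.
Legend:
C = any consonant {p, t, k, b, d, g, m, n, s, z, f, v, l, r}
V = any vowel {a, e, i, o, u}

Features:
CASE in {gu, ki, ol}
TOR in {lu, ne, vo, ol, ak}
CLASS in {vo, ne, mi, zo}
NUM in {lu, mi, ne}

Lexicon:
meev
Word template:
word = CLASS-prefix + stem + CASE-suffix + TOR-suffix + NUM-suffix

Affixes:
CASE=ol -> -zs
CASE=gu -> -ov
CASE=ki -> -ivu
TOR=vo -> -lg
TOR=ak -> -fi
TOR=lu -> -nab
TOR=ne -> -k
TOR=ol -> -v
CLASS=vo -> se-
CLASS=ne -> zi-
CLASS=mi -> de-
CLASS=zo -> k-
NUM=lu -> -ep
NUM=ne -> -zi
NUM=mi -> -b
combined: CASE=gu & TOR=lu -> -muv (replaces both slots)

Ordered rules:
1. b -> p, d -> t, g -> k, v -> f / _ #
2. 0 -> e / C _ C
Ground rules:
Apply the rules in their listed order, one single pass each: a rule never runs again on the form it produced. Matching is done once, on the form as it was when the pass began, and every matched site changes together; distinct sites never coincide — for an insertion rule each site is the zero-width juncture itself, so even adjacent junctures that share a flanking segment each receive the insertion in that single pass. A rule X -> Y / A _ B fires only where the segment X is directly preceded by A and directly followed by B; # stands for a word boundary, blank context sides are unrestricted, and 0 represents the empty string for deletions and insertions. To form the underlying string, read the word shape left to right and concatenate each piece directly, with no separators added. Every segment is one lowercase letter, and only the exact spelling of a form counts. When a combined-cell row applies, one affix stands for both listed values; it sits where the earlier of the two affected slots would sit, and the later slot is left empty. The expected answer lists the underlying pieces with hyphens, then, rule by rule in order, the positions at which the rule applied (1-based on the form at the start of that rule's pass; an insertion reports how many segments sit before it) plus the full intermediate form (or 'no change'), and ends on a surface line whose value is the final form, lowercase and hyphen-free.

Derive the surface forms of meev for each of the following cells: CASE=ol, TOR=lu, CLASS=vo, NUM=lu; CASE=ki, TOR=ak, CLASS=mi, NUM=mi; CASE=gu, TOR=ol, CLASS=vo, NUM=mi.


cell CASE=ol, TOR=lu, CLASS=vo, NUM=lu:
underlying: se-meev-zs-nab-ep
1. b -> p, d -> t, g -> k, v -> f / _ #: no change
2. 0 -> e / C _ C: inserts after position(s) 6, 7, 8: semeevezesenabep
surface: semeevezesenabep

cell CASE=ki, TOR=ak, CLASS=mi, NUM=mi:
underlying: de-meev-ivu-fi-b
1. b -> p, d -> t, g -> k, v -> f / _ #: fires at position(s) 12: demeevivufip
2. 0 -> e / C _ C: no change
surface: demeevivufip

cell CASE=gu, TOR=ol, CLASS=vo, NUM=mi:
underlying: se-meev-ov-v-b
1. b -> p, d -> t, g -> k, v -> f / _ #: fires at position(s) 10: semeevovvp
2. 0 -> e / C _ C: inserts after position(s) 8, 9: semeevovevep
surface: semeevovevep


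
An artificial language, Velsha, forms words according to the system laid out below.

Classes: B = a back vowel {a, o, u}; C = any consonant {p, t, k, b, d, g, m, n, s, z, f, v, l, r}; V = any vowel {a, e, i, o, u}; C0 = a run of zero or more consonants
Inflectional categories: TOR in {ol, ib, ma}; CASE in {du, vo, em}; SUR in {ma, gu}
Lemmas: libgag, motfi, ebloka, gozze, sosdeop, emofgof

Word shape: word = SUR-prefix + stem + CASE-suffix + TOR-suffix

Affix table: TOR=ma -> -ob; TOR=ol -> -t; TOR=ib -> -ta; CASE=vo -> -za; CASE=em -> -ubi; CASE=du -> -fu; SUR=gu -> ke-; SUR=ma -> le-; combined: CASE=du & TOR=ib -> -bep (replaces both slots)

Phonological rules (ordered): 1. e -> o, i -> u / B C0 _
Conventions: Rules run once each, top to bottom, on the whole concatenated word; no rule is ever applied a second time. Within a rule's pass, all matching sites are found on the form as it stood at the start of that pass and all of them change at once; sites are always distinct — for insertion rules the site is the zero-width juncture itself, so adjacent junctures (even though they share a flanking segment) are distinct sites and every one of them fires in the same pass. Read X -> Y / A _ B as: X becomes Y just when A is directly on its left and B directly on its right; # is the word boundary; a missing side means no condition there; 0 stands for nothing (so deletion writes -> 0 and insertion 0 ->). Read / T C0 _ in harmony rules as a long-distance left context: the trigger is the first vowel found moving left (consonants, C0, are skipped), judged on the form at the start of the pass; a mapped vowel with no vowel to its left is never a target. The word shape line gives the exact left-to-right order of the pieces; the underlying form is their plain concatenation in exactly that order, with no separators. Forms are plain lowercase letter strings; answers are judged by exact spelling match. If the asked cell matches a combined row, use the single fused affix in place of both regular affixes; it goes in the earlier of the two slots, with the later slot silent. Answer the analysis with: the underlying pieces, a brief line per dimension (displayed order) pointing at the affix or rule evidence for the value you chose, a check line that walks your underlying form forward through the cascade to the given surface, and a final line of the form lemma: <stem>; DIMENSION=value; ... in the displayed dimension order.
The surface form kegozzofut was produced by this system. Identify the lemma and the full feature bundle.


underlying: ke-gozze-fu-t
TOR=ol - signalled by the affix -t
CASE=du - signalled by the affix -fu
SUR=gu - signalled by the affix ke-
check: kegozzefut -> kegozzofut
lemma: gozze; TOR=ol; CASE=du; SUR=gu


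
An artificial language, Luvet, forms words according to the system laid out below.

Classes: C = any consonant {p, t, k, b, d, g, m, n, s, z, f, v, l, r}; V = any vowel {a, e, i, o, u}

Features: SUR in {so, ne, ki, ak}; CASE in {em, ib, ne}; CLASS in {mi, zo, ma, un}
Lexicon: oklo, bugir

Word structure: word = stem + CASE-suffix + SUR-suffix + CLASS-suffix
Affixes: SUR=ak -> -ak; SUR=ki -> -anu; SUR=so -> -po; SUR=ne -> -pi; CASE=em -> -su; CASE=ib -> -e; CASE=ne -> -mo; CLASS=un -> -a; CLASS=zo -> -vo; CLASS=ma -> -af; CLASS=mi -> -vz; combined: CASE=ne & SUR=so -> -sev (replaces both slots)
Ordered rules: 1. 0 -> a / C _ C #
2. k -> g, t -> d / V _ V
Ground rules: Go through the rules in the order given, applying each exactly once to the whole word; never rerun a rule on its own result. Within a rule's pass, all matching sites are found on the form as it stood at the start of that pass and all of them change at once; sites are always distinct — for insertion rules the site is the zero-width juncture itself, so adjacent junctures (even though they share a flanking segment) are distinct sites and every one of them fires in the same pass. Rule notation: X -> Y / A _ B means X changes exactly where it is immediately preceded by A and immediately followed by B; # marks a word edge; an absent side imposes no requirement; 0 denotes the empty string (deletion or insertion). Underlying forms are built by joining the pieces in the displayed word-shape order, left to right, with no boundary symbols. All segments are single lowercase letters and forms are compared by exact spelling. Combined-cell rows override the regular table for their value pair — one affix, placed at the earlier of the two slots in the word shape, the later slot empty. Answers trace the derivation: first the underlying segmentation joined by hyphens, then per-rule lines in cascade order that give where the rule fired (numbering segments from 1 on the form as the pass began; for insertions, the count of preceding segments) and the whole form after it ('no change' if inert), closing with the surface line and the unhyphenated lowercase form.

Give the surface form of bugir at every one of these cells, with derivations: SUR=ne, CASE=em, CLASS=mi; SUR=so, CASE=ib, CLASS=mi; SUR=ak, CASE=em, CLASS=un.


cell SUR=ne, CASE=em, CLASS=mi:
underlying: bugir-su-pi-vz
1. 0 -> a / C _ C #: inserts after position(s) 10: bugirsupivaz
2. k -> g, t -> d / V _ V: no change
surface: bugirsupivaz

cell SUR=so, CASE=ib, CLASS=mi:
underlying: bugir-e-po-vz
1. 0 -> a / C _ C #: inserts after position(s) 9: bugirepovaz
2. k -> g, t -> d / V _ V: no change
surface: bugirepovaz

cell SUR=ak, CASE=em, CLASS=un:
underlying: bugir-su-ak-a
1. 0 -> a / C _ C #: no change
2. k -> g, t -> d / V _ V: fires at position(s) 9: bugirsuaga
surface: bugirsuaga


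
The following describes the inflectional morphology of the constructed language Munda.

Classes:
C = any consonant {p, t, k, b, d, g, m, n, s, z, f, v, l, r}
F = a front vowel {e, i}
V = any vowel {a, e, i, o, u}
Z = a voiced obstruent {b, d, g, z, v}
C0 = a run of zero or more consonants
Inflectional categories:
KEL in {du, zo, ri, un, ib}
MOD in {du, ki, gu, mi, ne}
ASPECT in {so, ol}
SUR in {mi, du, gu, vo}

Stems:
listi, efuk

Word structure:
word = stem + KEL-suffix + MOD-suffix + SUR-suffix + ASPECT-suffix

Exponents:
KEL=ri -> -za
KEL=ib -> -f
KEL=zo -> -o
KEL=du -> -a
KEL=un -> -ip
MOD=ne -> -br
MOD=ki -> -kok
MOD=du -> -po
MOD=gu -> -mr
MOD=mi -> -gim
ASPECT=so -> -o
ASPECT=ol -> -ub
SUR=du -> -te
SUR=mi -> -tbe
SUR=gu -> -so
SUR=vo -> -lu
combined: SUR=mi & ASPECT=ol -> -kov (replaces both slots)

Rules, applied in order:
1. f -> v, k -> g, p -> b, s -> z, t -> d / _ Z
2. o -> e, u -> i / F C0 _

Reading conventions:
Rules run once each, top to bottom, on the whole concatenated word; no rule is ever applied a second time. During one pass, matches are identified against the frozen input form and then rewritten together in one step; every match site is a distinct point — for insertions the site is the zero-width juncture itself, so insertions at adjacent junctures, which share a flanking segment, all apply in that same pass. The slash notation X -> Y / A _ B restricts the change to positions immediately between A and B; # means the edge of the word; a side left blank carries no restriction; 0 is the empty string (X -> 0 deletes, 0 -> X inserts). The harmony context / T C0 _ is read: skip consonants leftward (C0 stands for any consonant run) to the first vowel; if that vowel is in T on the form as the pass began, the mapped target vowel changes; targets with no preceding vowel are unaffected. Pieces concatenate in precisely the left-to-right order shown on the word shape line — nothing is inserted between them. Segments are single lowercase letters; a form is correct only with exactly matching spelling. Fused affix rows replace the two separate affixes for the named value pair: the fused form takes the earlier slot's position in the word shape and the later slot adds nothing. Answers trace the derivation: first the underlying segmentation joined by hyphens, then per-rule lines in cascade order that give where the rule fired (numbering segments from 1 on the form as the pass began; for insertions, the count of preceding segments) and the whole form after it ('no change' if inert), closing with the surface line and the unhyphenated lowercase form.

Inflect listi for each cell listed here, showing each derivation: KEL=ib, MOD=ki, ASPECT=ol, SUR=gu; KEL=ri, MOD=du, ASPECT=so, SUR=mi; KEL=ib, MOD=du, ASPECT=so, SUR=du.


cell KEL=ib, MOD=ki, ASPECT=ol, SUR=gu:
underlying: listi-f-kok-so-ub
1. f -> v, k -> g, p -> b, s -> z, t -> d / _ Z: no change
2. o -> e, u -> i / F C0 _: fires at position(s) 8: listifkeksoub
surface: listifkeksoub

cell KEL=ri, MOD=du, ASPECT=so, SUR=mi:
underlying: listi-za-po-tbe-o
1. f -> v, k -> g, p -> b, s -> z, t -> d / _ Z: fires at position(s) 10: listizapodbeo
2. o -> e, u -> i / F C0 _: fires at position(s) 13: listizapodbee
surface: listizapodbee

cell KEL=ib, MOD=du, ASPECT=so, SUR=du:
underlying: listi-f-po-te-o
1. f -> v, k -> g, p -> b, s -> z, t -> d / _ Z: no change
2. o -> e, u -> i / F C0 _: fires at position(s) 8, 11: listifpetee
surface: listifpetee


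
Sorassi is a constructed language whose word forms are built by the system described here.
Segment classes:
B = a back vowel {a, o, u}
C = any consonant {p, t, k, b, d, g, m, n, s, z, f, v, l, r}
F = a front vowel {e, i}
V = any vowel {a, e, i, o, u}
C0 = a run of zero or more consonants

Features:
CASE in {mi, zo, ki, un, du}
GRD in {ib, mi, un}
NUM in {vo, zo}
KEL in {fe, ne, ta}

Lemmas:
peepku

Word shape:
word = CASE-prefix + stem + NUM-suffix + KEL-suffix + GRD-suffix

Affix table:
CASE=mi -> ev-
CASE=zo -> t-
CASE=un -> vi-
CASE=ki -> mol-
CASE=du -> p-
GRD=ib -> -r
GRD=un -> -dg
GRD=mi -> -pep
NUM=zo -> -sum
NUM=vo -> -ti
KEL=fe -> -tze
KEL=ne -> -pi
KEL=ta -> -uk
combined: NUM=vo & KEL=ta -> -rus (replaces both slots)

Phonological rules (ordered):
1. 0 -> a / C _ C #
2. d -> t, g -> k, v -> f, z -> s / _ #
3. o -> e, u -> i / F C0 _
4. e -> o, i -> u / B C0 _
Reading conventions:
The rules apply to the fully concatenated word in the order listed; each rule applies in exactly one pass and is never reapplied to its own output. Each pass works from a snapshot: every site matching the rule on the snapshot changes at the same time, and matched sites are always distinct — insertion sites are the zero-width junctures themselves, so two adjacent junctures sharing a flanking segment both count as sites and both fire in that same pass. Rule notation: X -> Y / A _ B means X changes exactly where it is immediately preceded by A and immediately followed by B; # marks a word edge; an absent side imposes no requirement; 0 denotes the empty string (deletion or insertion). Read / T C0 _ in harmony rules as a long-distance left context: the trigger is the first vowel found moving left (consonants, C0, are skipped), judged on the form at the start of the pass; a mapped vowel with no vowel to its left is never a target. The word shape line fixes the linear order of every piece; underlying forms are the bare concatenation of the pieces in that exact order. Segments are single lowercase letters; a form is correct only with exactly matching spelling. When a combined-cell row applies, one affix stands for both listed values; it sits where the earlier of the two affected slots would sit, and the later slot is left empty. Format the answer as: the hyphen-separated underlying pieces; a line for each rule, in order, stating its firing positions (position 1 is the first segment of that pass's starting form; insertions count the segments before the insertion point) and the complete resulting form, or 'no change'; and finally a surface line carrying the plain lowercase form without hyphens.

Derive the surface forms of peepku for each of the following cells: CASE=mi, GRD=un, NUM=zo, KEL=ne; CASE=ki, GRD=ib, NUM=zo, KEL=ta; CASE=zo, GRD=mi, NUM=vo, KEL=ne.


cell CASE=mi, GRD=un, NUM=zo, KEL=ne:
underlying: ev-peepku-sum-pi-dg
1. 0 -> a / C _ C #: inserts after position(s) 14: evpeepkusumpidag
2. d -> t, g -> k, v -> f, z -> s / _ #: fires at position(s) 16: evpeepkusumpidak
3. o -> e, u -> i / F C0 _: fires at position(s) 8: evpeepkisumpidak
4. e -> o, i -> u / B C0 _: fires at position(s) 13: evpeepkisumpudak
surface: evpeepkisumpudak

cell CASE=ki, GRD=ib, NUM=zo, KEL=ta:
underlying: mol-peepku-sum-uk-r
1. 0 -> a / C _ C #: inserts after position(s) 14: molpeepkusumukar
2. d -> t, g -> k, v -> f, z -> s / _ #: no change
3. o -> e, u -> i / F C0 _: fires at position(s) 9: molpeepkisumukar
4. e -> o, i -> u / B C0 _: fires at position(s) 5: molpoepkisumukar
surface: molpoepkisumukar

cell CASE=zo, GRD=mi, NUM=vo, KEL=ne:
underlying: t-peepku-ti-pi-pep
1. 0 -> a / C _ C #: no change
2. d -> t, g -> k, v -> f, z -> s / _ #: no change
3. o -> e, u -> i / F C0 _: fires at position(s) 7: tpeepkitipipep
4. e -> o, i -> u / B C0 _: no change
surface: tpeepkitipipep


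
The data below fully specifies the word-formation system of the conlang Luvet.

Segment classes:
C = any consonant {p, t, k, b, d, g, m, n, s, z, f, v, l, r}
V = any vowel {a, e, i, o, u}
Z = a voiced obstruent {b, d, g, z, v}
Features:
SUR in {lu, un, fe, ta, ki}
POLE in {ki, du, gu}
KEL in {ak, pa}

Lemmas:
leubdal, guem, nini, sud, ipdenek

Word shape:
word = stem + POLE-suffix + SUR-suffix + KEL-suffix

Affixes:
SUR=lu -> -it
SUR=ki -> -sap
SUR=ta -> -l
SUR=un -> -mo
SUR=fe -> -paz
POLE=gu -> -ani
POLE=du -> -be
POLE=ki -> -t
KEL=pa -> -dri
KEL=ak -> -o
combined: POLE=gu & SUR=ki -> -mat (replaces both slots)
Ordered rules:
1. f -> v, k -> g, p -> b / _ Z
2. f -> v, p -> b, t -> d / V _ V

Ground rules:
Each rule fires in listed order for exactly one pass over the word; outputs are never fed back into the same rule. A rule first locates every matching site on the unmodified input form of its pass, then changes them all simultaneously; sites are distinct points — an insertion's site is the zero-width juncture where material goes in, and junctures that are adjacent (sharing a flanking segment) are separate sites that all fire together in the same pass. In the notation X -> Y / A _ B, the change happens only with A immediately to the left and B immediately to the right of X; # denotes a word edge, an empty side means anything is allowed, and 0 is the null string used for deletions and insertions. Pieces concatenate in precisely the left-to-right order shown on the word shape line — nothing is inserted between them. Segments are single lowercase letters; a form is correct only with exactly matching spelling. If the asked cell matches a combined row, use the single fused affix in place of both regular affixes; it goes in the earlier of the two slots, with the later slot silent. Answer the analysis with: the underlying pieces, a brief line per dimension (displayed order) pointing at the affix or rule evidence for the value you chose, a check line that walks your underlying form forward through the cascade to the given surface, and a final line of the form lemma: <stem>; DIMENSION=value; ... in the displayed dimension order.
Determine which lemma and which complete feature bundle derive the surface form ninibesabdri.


underlying: nini-be-sap-dri
SUR=ki - signalled by the affix -sap
POLE=du - signalled by the affix -be
KEL=pa - signalled by the affix -dri
check: ninibesapdri -> ninibesabdri -> ninibesabdri
lemma: nini; SUR=ki; POLE=du; KEL=pa
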